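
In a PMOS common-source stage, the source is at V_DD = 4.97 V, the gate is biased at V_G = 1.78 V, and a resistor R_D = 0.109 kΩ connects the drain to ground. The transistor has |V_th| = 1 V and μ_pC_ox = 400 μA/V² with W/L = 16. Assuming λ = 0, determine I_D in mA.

I_D = 15.3 mA

V_SG = V_DD − V_G = 4.97 − 1.78 = 3.19 V, so V_ov = 3.19 − 1 = 2.19 V.
k_p = μ_pC_ox · (W/L) = 6.4 mA/V².
Assume saturation: I_D = ½ k_p V_ov² = 0.5 × 6.4 × 2.19² = 15.3 mA, giving V_SD = V_DD − I_D R_D = 4.97 − 15.3 × 0.109 = 3.3 V.
V_SD = 3.3 V ≥ V_ov = 2.19 V, confirming saturation.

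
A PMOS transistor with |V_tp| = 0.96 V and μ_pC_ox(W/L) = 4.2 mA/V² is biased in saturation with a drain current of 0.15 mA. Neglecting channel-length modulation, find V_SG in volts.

V_SG = 1.23 V

In saturation I_D = ½ k_p (V_SG − |V_tp|)², so V_SG − |V_tp| = √(2 I_D / k_p) = √(2 × 0.15 / 4.2) = 0.267 V.
V_SG = 0.96 + 0.267 = 1.23 V.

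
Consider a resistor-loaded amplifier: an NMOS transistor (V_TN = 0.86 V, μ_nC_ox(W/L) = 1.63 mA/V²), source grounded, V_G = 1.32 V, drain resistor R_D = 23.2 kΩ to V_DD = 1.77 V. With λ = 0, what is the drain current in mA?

V_GS = V_G = 1.32 V, so V_ov = 1.32 − 0.86 = 0.46 V.
Assume saturation: I_D = ½ k_n V_ov² = 0.5 × 1.63 × 0.46² = 0.172 mA, giving V_DS = V_DD − I_D R_D = 1.77 − 0.172 × 23.2 = -2.23 V.
But -2.23 V < V_ov = 0.46 V, so the device is actually in triode.
In triode I_D = k_n[V_ov V_DS − ½ V_DS²] and I_D = (V_DD − V_DS)/R_D. Equating: 18.9 V_DS² − 18.4 V_DS + 1.77 = 0, giving V_DS = 0.108 V (the root below V_ov).
I_D = (1.77 − 0.108) / 23.2 = 0.0716 mA.

I_D = 0.0716 mA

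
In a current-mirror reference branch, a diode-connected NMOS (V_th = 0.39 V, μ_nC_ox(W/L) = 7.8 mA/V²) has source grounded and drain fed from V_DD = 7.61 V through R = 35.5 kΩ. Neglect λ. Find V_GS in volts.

With gate tied to drain, V_GS = V_DS ≥ V_GS − V_th, so the device is in saturation.
KCL at the drain: ½ k_n (V_GS − V_th)² = (V_DD − V_GS)/R.
Let x = V_GS − 0.39. Then 138 x² + x − 7.22 = 0, giving x = 0.225 V (positive root), so V_GS = 0.615 V.
I_D = (V_DD − V_GS)/R = (7.61 − 0.615) / 35.5 = 0.197 mA.

V_GS = 0.615 V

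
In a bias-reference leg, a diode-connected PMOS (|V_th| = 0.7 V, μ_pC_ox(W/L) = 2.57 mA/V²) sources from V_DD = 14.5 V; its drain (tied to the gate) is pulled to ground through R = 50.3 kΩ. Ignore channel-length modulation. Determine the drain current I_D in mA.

I_D = 0.265 mA

With gate tied to drain, V_SG = V_SD ≥ V_SG − |V_th|, so the device is in saturation.
KCL at the drain: ½ k_p (V_SG − |V_th|)² = (V_DD − V_SG)/R.
Let x = V_SG − 0.7. Then 64.6 x² + x − 13.8 = 0, giving x = 0.454 V (positive root), so V_SG = 1.15 V.
I_D = (V_DD − V_SG)/R = (14.5 − 1.15) / 50.3 = 0.265 mA.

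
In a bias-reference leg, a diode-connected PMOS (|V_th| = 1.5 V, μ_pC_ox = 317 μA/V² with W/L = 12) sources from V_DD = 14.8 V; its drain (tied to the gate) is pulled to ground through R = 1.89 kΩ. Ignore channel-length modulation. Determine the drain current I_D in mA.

With gate tied to drain, V_SG = V_SD ≥ V_SG − |V_th|, so the device is in saturation.
k_p = μ_pC_ox · (W/L) = 3.804 mA/V².
KCL at the drain: ½ k_p (V_SG − |V_th|)² = (V_DD − V_SG)/R.
Let x = V_SG − 1.5. Then 3.59 x² + x − 13.3 = 0, giving x = 1.79 V (positive root), so V_SG = 3.29 V.
I_D = (V_DD − V_SG)/R = (14.8 − 3.29) / 1.89 = 6.09 mA.

I_D = 6.09 mA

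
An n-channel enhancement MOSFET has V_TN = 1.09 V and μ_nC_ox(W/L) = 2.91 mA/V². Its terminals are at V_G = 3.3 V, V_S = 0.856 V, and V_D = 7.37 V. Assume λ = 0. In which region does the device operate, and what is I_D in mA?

Saturation; I_D = 2.67 mA

V_GS = V_G − V_S = 3.3 − 0.856 = 2.44 V; V_DS = V_D − V_S = 7.37 − 0.856 = 6.51 V.
V_ov = V_GS − V_TN = 2.44 − 1.09 = 1.35 V.
Since V_DS = 6.51 V ≥ V_ov = 1.35 V, the device is in saturation.
I_D = ½ k_n V_ov² = 0.5 × 2.91 × 1.35² = 2.67 mA.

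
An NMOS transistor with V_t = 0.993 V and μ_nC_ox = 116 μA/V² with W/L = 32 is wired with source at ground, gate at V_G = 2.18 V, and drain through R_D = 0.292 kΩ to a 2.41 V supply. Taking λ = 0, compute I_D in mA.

I_D = 2.62 mA

V_GS = V_G = 2.18 V, so V_ov = 2.18 − 0.993 = 1.19 V.
k_n = μ_nC_ox · (W/L) = 3.712 mA/V².
Assume saturation: I_D = ½ k_n V_ov² = 0.5 × 3.712 × 1.19² = 2.62 mA, giving V_DS = V_DD − I_D R_D = 2.41 − 2.62 × 0.292 = 1.65 V.
V_DS = 1.65 V ≥ V_ov = 1.19 V, confirming saturation.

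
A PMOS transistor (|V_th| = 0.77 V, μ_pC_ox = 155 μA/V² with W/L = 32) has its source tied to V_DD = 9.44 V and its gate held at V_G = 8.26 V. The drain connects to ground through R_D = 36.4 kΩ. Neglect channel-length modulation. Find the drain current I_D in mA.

I_D = 0.255 mA

V_SG = V_DD − V_G = 9.44 − 8.26 = 1.18 V, so V_ov = 1.18 − 0.77 = 0.41 V.
k_p = μ_pC_ox · (W/L) = 4.96 mA/V².
Assume saturation: I_D = ½ k_p V_ov² = 0.5 × 4.96 × 0.41² = 0.417 mA, giving V_SD = V_DD − I_D R_D = 9.44 − 0.417 × 36.4 = -5.73 V.
But -5.73 V < V_ov = 0.41 V, so the device is actually in triode.
In triode I_D = k_p[V_ov V_SD − ½ V_SD²] and I_D = (V_DD − V_SD)/R_D. Equating: 90.3 V_SD² − 75.02 V_SD + 9.44 = 0, giving V_SD = 0.155 V (the root below V_ov).
I_D = (9.44 − 0.155) / 36.4 = 0.255 mA.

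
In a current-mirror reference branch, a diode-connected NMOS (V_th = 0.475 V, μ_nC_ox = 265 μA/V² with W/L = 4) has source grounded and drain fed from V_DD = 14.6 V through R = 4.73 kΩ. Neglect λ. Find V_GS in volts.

With gate tied to drain, V_GS = V_DS ≥ V_GS − V_th, so the device is in saturation.
k_n = μ_nC_ox · (W/L) = 1.06 mA/V².
KCL at the drain: ½ k_n (V_GS − V_th)² = (V_DD − V_GS)/R.
Let x = V_GS − 0.475. Then 2.51 x² + x − 14.12 = 0, giving x = 2.18 V (positive root), so V_GS = 2.66 V.
I_D = (V_DD − V_GS)/R = (14.6 − 2.66) / 4.73 = 2.52 mA.

V_GS = 2.66 V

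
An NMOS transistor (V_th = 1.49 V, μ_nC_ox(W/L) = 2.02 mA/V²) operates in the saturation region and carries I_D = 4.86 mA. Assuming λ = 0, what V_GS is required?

In saturation I_D = ½ k_n (V_GS − V_th)², so V_GS − V_th = √(2 I_D / k_n) = √(2 × 4.86 / 2.02) = 2.19 V.
V_GS = 1.49 + 2.19 = 3.68 V.

V_GS = 3.68 V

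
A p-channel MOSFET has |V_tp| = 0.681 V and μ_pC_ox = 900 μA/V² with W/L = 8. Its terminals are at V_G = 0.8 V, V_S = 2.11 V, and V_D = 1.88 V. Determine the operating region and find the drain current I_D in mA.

Triode; I_D = 0.851 mA

V_SG = V_S − V_G = 2.11 − 0.8 = 1.31 V; V_SD = V_S − V_D = 2.11 − 1.88 = 0.23 V.
k_p = μ_pC_ox · (W/L) = 7.2 mA/V².
V_ov = V_SG − |V_tp| = 1.31 − 0.681 = 0.629 V.
Since V_SD = 0.23 V < V_ov = 0.629 V, the device is in the triode region.
I_D = k_p [V_ov · V_SD − ½ V_SD²] = 7.2 × [0.629 × 0.23 − 0.5 × 0.23²] = 0.851 mA.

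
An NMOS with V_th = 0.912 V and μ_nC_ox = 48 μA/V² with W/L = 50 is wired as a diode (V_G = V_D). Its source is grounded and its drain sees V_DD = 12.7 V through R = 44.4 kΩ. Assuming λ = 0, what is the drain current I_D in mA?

I_D = 0.255 mA

With gate tied to drain, V_GS = V_DS ≥ V_GS − V_th, so the device is in saturation.
k_n = μ_nC_ox · (W/L) = 2.4 mA/V².
KCL at the drain: ½ k_n (V_GS − V_th)² = (V_DD − V_GS)/R.
Let x = V_GS − 0.912. Then 53.3 x² + x − 11.79 = 0, giving x = 0.461 V (positive root), so V_GS = 1.37 V.
I_D = (V_DD − V_GS)/R = (12.7 − 1.37) / 44.4 = 0.255 mA.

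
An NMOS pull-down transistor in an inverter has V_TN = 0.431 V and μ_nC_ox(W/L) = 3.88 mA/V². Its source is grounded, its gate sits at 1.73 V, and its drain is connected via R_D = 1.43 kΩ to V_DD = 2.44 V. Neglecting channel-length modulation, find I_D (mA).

V_GS = V_G = 1.73 V, so V_ov = 1.73 − 0.431 = 1.3 V.
Assume saturation: I_D = ½ k_n V_ov² = 0.5 × 3.88 × 1.3² = 3.27 mA, giving V_DS = V_DD − I_D R_D = 2.44 − 3.27 × 1.43 = -2.24 V.
But -2.24 V < V_ov = 1.3 V, so the device is actually in triode.
In triode I_D = k_n[V_ov V_DS − ½ V_DS²] and I_D = (V_DD − V_DS)/R_D. Equating: 2.77 V_DS² − 8.207 V_DS + 2.44 = 0, giving V_DS = 0.335 V (the root below V_ov).
I_D = (2.44 − 0.335) / 1.43 = 1.47 mA.

I_D = 1.47 mA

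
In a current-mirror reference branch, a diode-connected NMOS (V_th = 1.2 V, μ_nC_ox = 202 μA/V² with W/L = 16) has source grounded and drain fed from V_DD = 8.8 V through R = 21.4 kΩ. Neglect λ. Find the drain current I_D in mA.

With gate tied to drain, V_GS = V_DS ≥ V_GS − V_th, so the device is in saturation.
k_n = μ_nC_ox · (W/L) = 3.232 mA/V².
KCL at the drain: ½ k_n (V_GS − V_th)² = (V_DD − V_GS)/R.
Let x = V_GS − 1.2. Then 34.6 x² + x − 7.6 = 0, giving x = 0.455 V (positive root), so V_GS = 1.65 V.
I_D = (V_DD − V_GS)/R = (8.8 − 1.65) / 21.4 = 0.334 mA.

I_D = 0.334 mA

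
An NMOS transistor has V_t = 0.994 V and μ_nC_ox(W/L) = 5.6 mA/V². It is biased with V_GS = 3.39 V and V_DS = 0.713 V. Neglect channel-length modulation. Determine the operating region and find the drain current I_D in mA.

V_ov = V_GS − V_t = 3.39 − 0.994 = 2.4 V.
Since V_DS = 0.713 V < V_ov = 2.4 V, the device is in the triode region.
I_D = k_n [V_ov · V_DS − ½ V_DS²] = 5.6 × [2.4 × 0.713 − 0.5 × 0.713²] = 8.14 mA.

Triode; I_D = 8.14 mA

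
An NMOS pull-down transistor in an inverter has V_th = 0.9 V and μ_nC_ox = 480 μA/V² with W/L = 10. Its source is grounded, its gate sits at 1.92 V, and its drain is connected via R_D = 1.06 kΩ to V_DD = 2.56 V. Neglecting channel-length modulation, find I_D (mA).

I_D = 1.92 mA

V_GS = V_G = 1.92 V, so V_ov = 1.92 − 0.9 = 1.02 V.
k_n = μ_nC_ox · (W/L) = 4.8 mA/V².
Assume saturation: I_D = ½ k_n V_ov² = 0.5 × 4.8 × 1.02² = 2.5 mA, giving V_DS = V_DD − I_D R_D = 2.56 − 2.5 × 1.06 = -0.0868 V.
But -0.0868 V < V_ov = 1.02 V, so the device is actually in triode.
In triode I_D = k_n[V_ov V_DS − ½ V_DS²] and I_D = (V_DD − V_DS)/R_D. Equating: 2.54 V_DS² − 6.19 V_DS + 2.56 = 0, giving V_DS = 0.528 V (the root below V_ov).
I_D = (2.56 − 0.528) / 1.06 = 1.92 mA.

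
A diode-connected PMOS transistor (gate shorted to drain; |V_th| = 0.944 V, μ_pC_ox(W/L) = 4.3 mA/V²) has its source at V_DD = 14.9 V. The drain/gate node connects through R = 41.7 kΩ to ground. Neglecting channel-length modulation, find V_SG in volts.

With gate tied to drain, V_SG = V_SD ≥ V_SG − |V_th|, so the device is in saturation.
KCL at the drain: ½ k_p (V_SG − |V_th|)² = (V_DD − V_SG)/R.
Let x = V_SG − 0.944. Then 89.7 x² + x − 13.96 = 0, giving x = 0.389 V (positive root), so V_SG = 1.33 V.
I_D = (V_DD − V_SG)/R = (14.9 − 1.33) / 41.7 = 0.325 mA.

V_SG = 1.33 V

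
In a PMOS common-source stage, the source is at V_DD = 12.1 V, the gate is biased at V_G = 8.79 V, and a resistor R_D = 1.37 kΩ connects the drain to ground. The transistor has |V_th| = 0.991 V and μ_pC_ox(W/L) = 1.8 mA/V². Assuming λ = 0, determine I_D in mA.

I_D = 4.84 mA

V_SG = V_DD − V_G = 12.1 − 8.79 = 3.31 V, so V_ov = 3.31 − 0.991 = 2.32 V.
Assume saturation: I_D = ½ k_p V_ov² = 0.5 × 1.8 × 2.32² = 4.84 mA, giving V_SD = V_DD − I_D R_D = 12.1 − 4.84 × 1.37 = 5.47 V.
V_SD = 5.47 V ≥ V_ov = 2.32 V, confirming saturation.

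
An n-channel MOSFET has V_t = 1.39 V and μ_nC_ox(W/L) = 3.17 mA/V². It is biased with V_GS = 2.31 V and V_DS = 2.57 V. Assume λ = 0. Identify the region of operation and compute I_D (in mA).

Saturation; I_D = 1.34 mA

V_ov = V_GS − V_t = 2.31 − 1.39 = 0.92 V.
Since V_DS = 2.57 V ≥ V_ov = 0.92 V, the device is in saturation.
I_D = ½ k_n V_ov² = 0.5 × 3.17 × 0.92² = 1.34 mA.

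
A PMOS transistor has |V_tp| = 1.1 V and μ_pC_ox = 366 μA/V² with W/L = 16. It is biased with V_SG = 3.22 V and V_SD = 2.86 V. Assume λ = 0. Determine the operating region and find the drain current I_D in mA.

Saturation; I_D = 13.2 mA

k_p = μ_pC_ox · (W/L) = 5.856 mA/V².
V_ov = V_SG − |V_tp| = 3.22 − 1.1 = 2.12 V.
Since V_SD = 2.86 V ≥ V_ov = 2.12 V, the device is in saturation.
I_D = ½ k_p V_ov² = 0.5 × 5.856 × 2.12² = 13.2 mA.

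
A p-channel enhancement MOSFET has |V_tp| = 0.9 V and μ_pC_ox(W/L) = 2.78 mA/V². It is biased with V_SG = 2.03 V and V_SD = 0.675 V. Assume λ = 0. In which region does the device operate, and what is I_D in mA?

V_ov = V_SG − |V_tp| = 2.03 − 0.9 = 1.13 V.
Since V_SD = 0.675 V < V_ov = 1.13 V, the device is in the triode region.
I_D = k_p [V_ov · V_SD − ½ V_SD²] = 2.78 × [1.13 × 0.675 − 0.5 × 0.675²] = 1.49 mA.

Triode; I_D = 1.49 mA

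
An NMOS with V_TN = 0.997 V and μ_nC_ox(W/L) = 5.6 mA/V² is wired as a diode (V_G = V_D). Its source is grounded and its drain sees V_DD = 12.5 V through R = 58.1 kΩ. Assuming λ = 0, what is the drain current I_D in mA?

I_D = 0.193 mA

With gate tied to drain, V_GS = V_DS ≥ V_GS − V_TN, so the device is in saturation.
KCL at the drain: ½ k_n (V_GS − V_TN)² = (V_DD − V_GS)/R.
Let x = V_GS − 0.997. Then 163 x² + x − 11.5 = 0, giving x = 0.263 V (positive root), so V_GS = 1.26 V.
I_D = (V_DD − V_GS)/R = (12.5 − 1.26) / 58.1 = 0.193 mA.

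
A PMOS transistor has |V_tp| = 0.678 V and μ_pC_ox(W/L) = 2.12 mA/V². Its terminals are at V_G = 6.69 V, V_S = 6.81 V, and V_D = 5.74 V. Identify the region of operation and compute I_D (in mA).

Cutoff; I_D = 0 mA

V_SG = V_S − V_G = 6.81 − 6.69 = 0.12 V; V_SD = V_S − V_D = 6.81 − 5.74 = 1.07 V.
V_SG = 0.12 V < |V_tp| = 0.678 V, so the transistor is in cutoff.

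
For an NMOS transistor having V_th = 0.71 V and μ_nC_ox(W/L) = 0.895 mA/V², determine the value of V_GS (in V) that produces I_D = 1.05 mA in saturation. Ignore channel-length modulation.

V_GS = 2.24 V

In saturation I_D = ½ k_n (V_GS − V_th)², so V_GS − V_th = √(2 I_D / k_n) = √(2 × 1.05 / 0.895) = 1.53 V.
V_GS = 0.71 + 1.53 = 2.24 V.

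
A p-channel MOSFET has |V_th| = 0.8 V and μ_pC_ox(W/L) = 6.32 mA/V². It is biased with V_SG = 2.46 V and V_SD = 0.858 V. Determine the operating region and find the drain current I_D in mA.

V_ov = V_SG − |V_th| = 2.46 − 0.8 = 1.66 V.
Since V_SD = 0.858 V < V_ov = 1.66 V, the device is in the triode region.
I_D = k_p [V_ov · V_SD − ½ V_SD²] = 6.32 × [1.66 × 0.858 − 0.5 × 0.858²] = 6.68 mA.

Triode; I_D = 6.68 mA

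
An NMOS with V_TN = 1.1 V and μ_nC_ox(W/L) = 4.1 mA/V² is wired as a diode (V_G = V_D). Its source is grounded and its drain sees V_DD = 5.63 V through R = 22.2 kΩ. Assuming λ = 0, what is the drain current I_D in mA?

I_D = 0.190 mA

With gate tied to drain, V_GS = V_DS ≥ V_GS − V_TN, so the device is in saturation.
KCL at the drain: ½ k_n (V_GS − V_TN)² = (V_DD − V_GS)/R.
Let x = V_GS − 1.1. Then 45.5 x² + x − 4.53 = 0, giving x = 0.305 V (positive root), so V_GS = 1.4 V.
I_D = (V_DD − V_GS)/R = (5.63 − 1.4) / 22.2 = 0.19 mA.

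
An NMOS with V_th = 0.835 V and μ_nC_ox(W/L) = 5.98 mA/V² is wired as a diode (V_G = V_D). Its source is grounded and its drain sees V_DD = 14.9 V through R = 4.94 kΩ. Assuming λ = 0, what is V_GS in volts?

V_GS = 1.78 V

With gate tied to drain, V_GS = V_DS ≥ V_GS − V_th, so the device is in saturation.
KCL at the drain: ½ k_n (V_GS − V_th)² = (V_DD − V_GS)/R.
Let x = V_GS − 0.835. Then 14.8 x² + x − 14.07 = 0, giving x = 0.943 V (positive root), so V_GS = 1.78 V.
I_D = (V_DD − V_GS)/R = (14.9 − 1.78) / 4.94 = 2.66 mA.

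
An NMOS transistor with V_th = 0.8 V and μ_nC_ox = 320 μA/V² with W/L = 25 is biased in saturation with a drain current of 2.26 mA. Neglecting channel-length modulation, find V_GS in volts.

V_GS = 1.55 V

k_n = μ_nC_ox · (W/L) = 8 mA/V².
In saturation I_D = ½ k_n (V_GS − V_th)², so V_GS − V_th = √(2 I_D / k_n) = √(2 × 2.26 / 8) = 0.752 V.
V_GS = 0.8 + 0.752 = 1.55 V.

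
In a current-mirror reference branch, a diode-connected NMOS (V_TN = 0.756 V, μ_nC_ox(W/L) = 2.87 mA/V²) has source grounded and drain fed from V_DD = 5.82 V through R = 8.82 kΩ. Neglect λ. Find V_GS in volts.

With gate tied to drain, V_GS = V_DS ≥ V_GS − V_TN, so the device is in saturation.
KCL at the drain: ½ k_n (V_GS − V_TN)² = (V_DD − V_GS)/R.
Let x = V_GS − 0.756. Then 12.7 x² + x − 5.064 = 0, giving x = 0.594 V (positive root), so V_GS = 1.35 V.
I_D = (V_DD − V_GS)/R = (5.82 − 1.35) / 8.82 = 0.507 mA.

V_GS = 1.35 V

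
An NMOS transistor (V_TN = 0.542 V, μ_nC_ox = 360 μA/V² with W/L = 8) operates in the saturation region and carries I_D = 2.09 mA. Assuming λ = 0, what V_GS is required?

k_n = μ_nC_ox · (W/L) = 2.88 mA/V².
In saturation I_D = ½ k_n (V_GS − V_TN)², so V_GS − V_TN = √(2 I_D / k_n) = √(2 × 2.09 / 2.88) = 1.2 V.
V_GS = 0.542 + 1.2 = 1.75 V.

V_GS = 1.75 V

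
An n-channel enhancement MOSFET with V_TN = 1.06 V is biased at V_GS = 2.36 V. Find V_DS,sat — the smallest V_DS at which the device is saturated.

V_DS,sat = 1.30 V

The boundary between triode and saturation is V_DS = V_GS − V_TN = V_ov.
V_ov = 2.36 − 1.06 = 1.3 V.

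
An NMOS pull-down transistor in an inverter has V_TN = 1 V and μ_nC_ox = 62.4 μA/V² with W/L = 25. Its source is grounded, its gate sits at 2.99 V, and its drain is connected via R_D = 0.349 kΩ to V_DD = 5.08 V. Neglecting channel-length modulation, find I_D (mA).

V_GS = V_G = 2.99 V, so V_ov = 2.99 − 1 = 1.99 V.
k_n = μ_nC_ox · (W/L) = 1.56 mA/V².
Assume saturation: I_D = ½ k_n V_ov² = 0.5 × 1.56 × 1.99² = 3.09 mA, giving V_DS = V_DD − I_D R_D = 5.08 − 3.09 × 0.349 = 4 V.
V_DS = 4 V ≥ V_ov = 1.99 V, confirming saturation.

I_D = 3.09 mA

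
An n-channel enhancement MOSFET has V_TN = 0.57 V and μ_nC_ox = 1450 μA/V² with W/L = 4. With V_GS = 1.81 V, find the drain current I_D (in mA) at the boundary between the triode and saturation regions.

At the boundary V_DS = V_ov = V_GS − V_TN = 1.81 − 0.57 = 1.24 V.
k_n = μ_nC_ox · (W/L) = 5.8 mA/V².
I_D = ½ k_n V_ov² = 0.5 × 5.8 × 1.24² = 4.46 mA.

I_D = 4.46 mA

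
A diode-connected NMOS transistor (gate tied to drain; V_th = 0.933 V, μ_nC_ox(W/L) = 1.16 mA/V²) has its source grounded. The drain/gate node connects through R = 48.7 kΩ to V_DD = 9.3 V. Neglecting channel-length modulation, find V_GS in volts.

V_GS = 1.46 V

With gate tied to drain, V_GS = V_DS ≥ V_GS − V_th, so the device is in saturation.
KCL at the drain: ½ k_n (V_GS − V_th)² = (V_DD − V_GS)/R.
Let x = V_GS − 0.933. Then 28.2 x² + x − 8.367 = 0, giving x = 0.527 V (positive root), so V_GS = 1.46 V.
I_D = (V_DD − V_GS)/R = (9.3 − 1.46) / 48.7 = 0.161 mA.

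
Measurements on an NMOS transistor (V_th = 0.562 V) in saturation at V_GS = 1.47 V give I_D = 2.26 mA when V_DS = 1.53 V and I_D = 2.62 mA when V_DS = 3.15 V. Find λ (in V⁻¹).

With V_GS fixed, I_D ∝ (1 + λ V_DS) in saturation, so I_D2/I_D1 = (1 + λ V_DS2)/(1 + λ V_DS1).
2.62/2.26 = 1.159 = (1 + 3.15 λ)/(1 + 1.53 λ).
Solving: λ (I_D1 V_DS2 − I_D2 V_DS1) = I_D2 − I_D1, so λ = (2.62 − 2.26) / (2.26 × 3.15 − 2.62 × 1.53) = 0.36 / 3.11 = 0.116 V⁻¹.

λ = 0.116 V⁻¹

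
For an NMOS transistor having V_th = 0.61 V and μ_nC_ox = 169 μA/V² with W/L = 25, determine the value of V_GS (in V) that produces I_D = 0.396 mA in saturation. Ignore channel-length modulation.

V_GS = 1.04 V

k_n = μ_nC_ox · (W/L) = 4.225 mA/V².
In saturation I_D = ½ k_n (V_GS − V_th)², so V_GS − V_th = √(2 I_D / k_n) = √(2 × 0.396 / 4.225) = 0.433 V.
V_GS = 0.61 + 0.433 = 1.04 V.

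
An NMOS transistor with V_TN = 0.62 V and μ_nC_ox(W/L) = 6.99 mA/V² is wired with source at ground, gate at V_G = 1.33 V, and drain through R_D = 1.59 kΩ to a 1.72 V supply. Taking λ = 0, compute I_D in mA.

V_GS = V_G = 1.33 V, so V_ov = 1.33 − 0.62 = 0.71 V.
Assume saturation: I_D = ½ k_n V_ov² = 0.5 × 6.99 × 0.71² = 1.76 mA, giving V_DS = V_DD − I_D R_D = 1.72 − 1.76 × 1.59 = -1.08 V.
But -1.08 V < V_ov = 0.71 V, so the device is actually in triode.
In triode I_D = k_n[V_ov V_DS − ½ V_DS²] and I_D = (V_DD − V_DS)/R_D. Equating: 5.56 V_DS² − 8.891 V_DS + 1.72 = 0, giving V_DS = 0.225 V (the root below V_ov).
I_D = (1.72 − 0.225) / 1.59 = 0.94 mA.

I_D = 0.940 mA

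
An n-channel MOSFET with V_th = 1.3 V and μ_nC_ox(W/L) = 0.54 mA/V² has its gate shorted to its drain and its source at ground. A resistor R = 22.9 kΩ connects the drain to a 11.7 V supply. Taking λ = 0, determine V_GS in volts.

V_GS = 2.52 V

With gate tied to drain, V_GS = V_DS ≥ V_GS − V_th, so the device is in saturation.
KCL at the drain: ½ k_n (V_GS − V_th)² = (V_DD − V_GS)/R.
Let x = V_GS − 1.3. Then 6.18 x² + x − 10.4 = 0, giving x = 1.22 V (positive root), so V_GS = 2.52 V.
I_D = (V_DD − V_GS)/R = (11.7 − 2.52) / 22.9 = 0.401 mA.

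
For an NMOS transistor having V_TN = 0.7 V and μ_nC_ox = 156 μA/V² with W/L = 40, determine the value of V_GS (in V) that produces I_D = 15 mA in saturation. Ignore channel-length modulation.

V_GS = 2.89 V

k_n = μ_nC_ox · (W/L) = 6.24 mA/V².
In saturation I_D = ½ k_n (V_GS − V_TN)², so V_GS − V_TN = √(2 I_D / k_n) = √(2 × 15 / 6.24) = 2.19 V.
V_GS = 0.7 + 2.19 = 2.89 V.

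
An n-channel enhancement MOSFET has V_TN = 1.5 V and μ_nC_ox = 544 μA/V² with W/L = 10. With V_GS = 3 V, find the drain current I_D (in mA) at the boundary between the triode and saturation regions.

At the boundary V_DS = V_ov = V_GS − V_TN = 3 − 1.5 = 1.5 V.
k_n = μ_nC_ox · (W/L) = 5.44 mA/V².
I_D = ½ k_n V_ov² = 0.5 × 5.44 × 1.5² = 6.12 mA.

I_D = 6.12 mA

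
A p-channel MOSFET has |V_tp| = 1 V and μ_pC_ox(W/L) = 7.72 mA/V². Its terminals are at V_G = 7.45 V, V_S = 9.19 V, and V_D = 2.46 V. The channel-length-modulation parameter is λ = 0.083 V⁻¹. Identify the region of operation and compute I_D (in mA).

V_SG = V_S − V_G = 9.19 − 7.45 = 1.74 V; V_SD = V_S − V_D = 9.19 − 2.46 = 6.73 V.
V_ov = V_SG − |V_tp| = 1.74 − 1 = 0.74 V.
Since V_SD = 6.73 V ≥ V_ov = 0.74 V, the device is in saturation.
I_D = ½ k_p V_ov² (1 + λ V_SD) = 0.5 × 7.72 × 0.74² × (1 + 0.083 × 6.73) = 3.29 mA.

Saturation; I_D = 3.29 mA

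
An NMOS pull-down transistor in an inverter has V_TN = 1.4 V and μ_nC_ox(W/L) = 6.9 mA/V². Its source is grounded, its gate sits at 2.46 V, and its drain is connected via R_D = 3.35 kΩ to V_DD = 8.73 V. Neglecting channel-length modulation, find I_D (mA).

V_GS = V_G = 2.46 V, so V_ov = 2.46 − 1.4 = 1.06 V.
Assume saturation: I_D = ½ k_n V_ov² = 0.5 × 6.9 × 1.06² = 3.88 mA, giving V_DS = V_DD − I_D R_D = 8.73 − 3.88 × 3.35 = -4.26 V.
But -4.26 V < V_ov = 1.06 V, so the device is actually in triode.
In triode I_D = k_n[V_ov V_DS − ½ V_DS²] and I_D = (V_DD − V_DS)/R_D. Equating: 11.6 V_DS² − 25.5 V_DS + 8.73 = 0, giving V_DS = 0.424 V (the root below V_ov).
I_D = (8.73 − 0.424) / 3.35 = 2.48 mA.

I_D = 2.48 mA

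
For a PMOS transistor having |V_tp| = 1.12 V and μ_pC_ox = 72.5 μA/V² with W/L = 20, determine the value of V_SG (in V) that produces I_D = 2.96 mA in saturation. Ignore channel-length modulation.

k_p = μ_pC_ox · (W/L) = 1.45 mA/V².
In saturation I_D = ½ k_p (V_SG − |V_tp|)², so V_SG − |V_tp| = √(2 I_D / k_p) = √(2 × 2.96 / 1.45) = 2.02 V.
V_SG = 1.12 + 2.02 = 3.14 V.

V_SG = 3.14 V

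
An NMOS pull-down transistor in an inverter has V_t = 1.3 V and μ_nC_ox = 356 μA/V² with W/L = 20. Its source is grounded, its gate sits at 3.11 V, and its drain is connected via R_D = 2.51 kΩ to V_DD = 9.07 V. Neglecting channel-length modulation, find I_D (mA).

I_D = 3.50 mA

V_GS = V_G = 3.11 V, so V_ov = 3.11 − 1.3 = 1.81 V.
k_n = μ_nC_ox · (W/L) = 7.12 mA/V².
Assume saturation: I_D = ½ k_n V_ov² = 0.5 × 7.12 × 1.81² = 11.7 mA, giving V_DS = V_DD − I_D R_D = 9.07 − 11.7 × 2.51 = -20.2 V.
But -20.2 V < V_ov = 1.81 V, so the device is actually in triode.
In triode I_D = k_n[V_ov V_DS − ½ V_DS²] and I_D = (V_DD − V_DS)/R_D. Equating: 8.94 V_DS² − 33.35 V_DS + 9.07 = 0, giving V_DS = 0.295 V (the root below V_ov).
I_D = (9.07 − 0.295) / 2.51 = 3.5 mA.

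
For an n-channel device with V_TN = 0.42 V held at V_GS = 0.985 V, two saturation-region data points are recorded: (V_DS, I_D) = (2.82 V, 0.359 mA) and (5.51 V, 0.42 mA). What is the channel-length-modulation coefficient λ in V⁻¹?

λ = 0.0769 V⁻¹

With V_GS fixed, I_D ∝ (1 + λ V_DS) in saturation, so I_D2/I_D1 = (1 + λ V_DS2)/(1 + λ V_DS1).
0.42/0.359 = 1.17 = (1 + 5.51 λ)/(1 + 2.82 λ).
Solving: λ (I_D1 V_DS2 − I_D2 V_DS1) = I_D2 − I_D1, so λ = (0.42 − 0.359) / (0.359 × 5.51 − 0.42 × 2.82) = 0.061 / 0.794 = 0.0769 V⁻¹.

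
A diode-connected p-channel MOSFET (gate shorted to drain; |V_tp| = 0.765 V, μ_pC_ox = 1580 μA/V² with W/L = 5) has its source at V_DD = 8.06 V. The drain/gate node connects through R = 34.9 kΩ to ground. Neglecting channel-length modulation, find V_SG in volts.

With gate tied to drain, V_SG = V_SD ≥ V_SG − |V_tp|, so the device is in saturation.
k_p = μ_pC_ox · (W/L) = 7.9 mA/V².
KCL at the drain: ½ k_p (V_SG − |V_tp|)² = (V_DD − V_SG)/R.
Let x = V_SG − 0.765. Then 138 x² + x − 7.295 = 0, giving x = 0.226 V (positive root), so V_SG = 0.991 V.
I_D = (V_DD − V_SG)/R = (8.06 − 0.991) / 34.9 = 0.203 mA.

V_SG = 0.991 V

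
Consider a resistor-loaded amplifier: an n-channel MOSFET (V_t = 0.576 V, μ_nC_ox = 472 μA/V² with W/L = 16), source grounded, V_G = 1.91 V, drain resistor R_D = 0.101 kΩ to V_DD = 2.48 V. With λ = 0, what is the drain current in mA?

V_GS = V_G = 1.91 V, so V_ov = 1.91 − 0.576 = 1.33 V.
k_n = μ_nC_ox · (W/L) = 7.552 mA/V².
Assume saturation: I_D = ½ k_n V_ov² = 0.5 × 7.552 × 1.33² = 6.72 mA, giving V_DS = V_DD − I_D R_D = 2.48 − 6.72 × 0.101 = 1.8 V.
V_DS = 1.8 V ≥ V_ov = 1.33 V, confirming saturation.

I_D = 6.72 mA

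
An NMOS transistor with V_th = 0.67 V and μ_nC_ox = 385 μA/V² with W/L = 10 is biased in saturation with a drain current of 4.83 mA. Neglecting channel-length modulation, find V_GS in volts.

k_n = μ_nC_ox · (W/L) = 3.85 mA/V².
In saturation I_D = ½ k_n (V_GS − V_th)², so V_GS − V_th = √(2 I_D / k_n) = √(2 × 4.83 / 3.85) = 1.58 V.
V_GS = 0.67 + 1.58 = 2.25 V.

V_GS = 2.25 V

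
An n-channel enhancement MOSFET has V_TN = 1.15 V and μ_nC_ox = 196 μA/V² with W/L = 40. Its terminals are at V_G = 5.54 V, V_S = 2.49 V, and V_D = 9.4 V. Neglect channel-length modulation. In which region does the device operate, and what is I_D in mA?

V_GS = V_G − V_S = 5.54 − 2.49 = 3.05 V; V_DS = V_D − V_S = 9.4 − 2.49 = 6.91 V.
k_n = μ_nC_ox · (W/L) = 7.84 mA/V².
V_ov = V_GS − V_TN = 3.05 − 1.15 = 1.9 V.
Since V_DS = 6.91 V ≥ V_ov = 1.9 V, the device is in saturation.
I_D = ½ k_n V_ov² = 0.5 × 7.84 × 1.9² = 14.2 mA.

Saturation; I_D = 14.2 mA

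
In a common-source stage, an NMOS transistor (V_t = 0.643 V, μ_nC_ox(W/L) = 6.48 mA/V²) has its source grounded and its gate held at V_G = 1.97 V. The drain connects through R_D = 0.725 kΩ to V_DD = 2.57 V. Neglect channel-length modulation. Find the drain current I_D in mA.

I_D = 2.98 mA

V_GS = V_G = 1.97 V, so V_ov = 1.97 − 0.643 = 1.33 V.
Assume saturation: I_D = ½ k_n V_ov² = 0.5 × 6.48 × 1.33² = 5.71 mA, giving V_DS = V_DD − I_D R_D = 2.57 − 5.71 × 0.725 = -1.57 V.
But -1.57 V < V_ov = 1.33 V, so the device is actually in triode.
In triode I_D = k_n[V_ov V_DS − ½ V_DS²] and I_D = (V_DD − V_DS)/R_D. Equating: 2.35 V_DS² − 7.234 V_DS + 2.57 = 0, giving V_DS = 0.41 V (the root below V_ov).
I_D = (2.57 − 0.41) / 0.725 = 2.98 mA.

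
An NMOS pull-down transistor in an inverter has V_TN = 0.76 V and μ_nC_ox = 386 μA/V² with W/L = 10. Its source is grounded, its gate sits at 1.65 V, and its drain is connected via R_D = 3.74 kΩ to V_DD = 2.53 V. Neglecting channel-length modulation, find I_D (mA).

I_D = 0.622 mA

V_GS = V_G = 1.65 V, so V_ov = 1.65 − 0.76 = 0.89 V.
k_n = μ_nC_ox · (W/L) = 3.86 mA/V².
Assume saturation: I_D = ½ k_n V_ov² = 0.5 × 3.86 × 0.89² = 1.53 mA, giving V_DS = V_DD − I_D R_D = 2.53 − 1.53 × 3.74 = -3.19 V.
But -3.19 V < V_ov = 0.89 V, so the device is actually in triode.
In triode I_D = k_n[V_ov V_DS − ½ V_DS²] and I_D = (V_DD − V_DS)/R_D. Equating: 7.22 V_DS² − 13.85 V_DS + 2.53 = 0, giving V_DS = 0.204 V (the root below V_ov).
I_D = (2.53 − 0.204) / 3.74 = 0.622 mA.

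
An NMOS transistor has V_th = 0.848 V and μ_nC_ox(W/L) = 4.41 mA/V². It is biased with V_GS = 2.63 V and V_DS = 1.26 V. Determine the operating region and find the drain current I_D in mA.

Triode; I_D = 6.40 mA

V_ov = V_GS − V_th = 2.63 − 0.848 = 1.78 V.
Since V_DS = 1.26 V < V_ov = 1.78 V, the device is in the triode region.
I_D = k_n [V_ov · V_DS − ½ V_DS²] = 4.41 × [1.78 × 1.26 − 0.5 × 1.26²] = 6.4 mA.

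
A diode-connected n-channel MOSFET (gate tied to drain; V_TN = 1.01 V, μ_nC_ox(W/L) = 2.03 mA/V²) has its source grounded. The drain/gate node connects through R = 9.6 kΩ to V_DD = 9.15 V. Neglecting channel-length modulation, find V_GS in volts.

V_GS = 1.87 V

With gate tied to drain, V_GS = V_DS ≥ V_GS − V_TN, so the device is in saturation.
KCL at the drain: ½ k_n (V_GS − V_TN)² = (V_DD − V_GS)/R.
Let x = V_GS − 1.01. Then 9.74 x² + x − 8.14 = 0, giving x = 0.864 V (positive root), so V_GS = 1.87 V.
I_D = (V_DD − V_GS)/R = (9.15 − 1.87) / 9.6 = 0.758 mA.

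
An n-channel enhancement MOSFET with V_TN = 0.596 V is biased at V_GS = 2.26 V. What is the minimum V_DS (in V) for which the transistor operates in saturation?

V_DS,sat = 1.66 V

The boundary between triode and saturation is V_DS = V_GS − V_TN = V_ov.
V_ov = 2.26 − 0.596 = 1.66 V.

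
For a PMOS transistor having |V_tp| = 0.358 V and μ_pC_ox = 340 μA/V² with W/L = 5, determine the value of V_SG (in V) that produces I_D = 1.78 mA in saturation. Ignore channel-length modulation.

k_p = μ_pC_ox · (W/L) = 1.7 mA/V².
In saturation I_D = ½ k_p (V_SG − |V_tp|)², so V_SG − |V_tp| = √(2 I_D / k_p) = √(2 × 1.78 / 1.7) = 1.45 V.
V_SG = 0.358 + 1.45 = 1.81 V.

V_SG = 1.81 V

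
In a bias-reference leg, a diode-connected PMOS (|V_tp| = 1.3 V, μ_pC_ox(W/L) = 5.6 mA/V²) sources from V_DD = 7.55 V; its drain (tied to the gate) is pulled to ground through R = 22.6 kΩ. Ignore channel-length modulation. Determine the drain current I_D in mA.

I_D = 0.263 mA

With gate tied to drain, V_SG = V_SD ≥ V_SG − |V_tp|, so the device is in saturation.
KCL at the drain: ½ k_p (V_SG − |V_tp|)² = (V_DD − V_SG)/R.
Let x = V_SG − 1.3. Then 63.3 x² + x − 6.25 = 0, giving x = 0.306 V (positive root), so V_SG = 1.61 V.
I_D = (V_DD − V_SG)/R = (7.55 − 1.61) / 22.6 = 0.263 mA.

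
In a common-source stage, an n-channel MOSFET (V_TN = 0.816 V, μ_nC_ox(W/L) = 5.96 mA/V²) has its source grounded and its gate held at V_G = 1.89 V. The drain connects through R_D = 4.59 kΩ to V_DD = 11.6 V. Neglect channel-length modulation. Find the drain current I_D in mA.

I_D = 2.42 mA

V_GS = V_G = 1.89 V, so V_ov = 1.89 − 0.816 = 1.07 V.
Assume saturation: I_D = ½ k_n V_ov² = 0.5 × 5.96 × 1.07² = 3.44 mA, giving V_DS = V_DD − I_D R_D = 11.6 − 3.44 × 4.59 = -4.18 V.
But -4.18 V < V_ov = 1.07 V, so the device is actually in triode.
In triode I_D = k_n[V_ov V_DS − ½ V_DS²] and I_D = (V_DD − V_DS)/R_D. Equating: 13.7 V_DS² − 30.38 V_DS + 11.6 = 0, giving V_DS = 0.49 V (the root below V_ov).
I_D = (11.6 − 0.49) / 4.59 = 2.42 mA.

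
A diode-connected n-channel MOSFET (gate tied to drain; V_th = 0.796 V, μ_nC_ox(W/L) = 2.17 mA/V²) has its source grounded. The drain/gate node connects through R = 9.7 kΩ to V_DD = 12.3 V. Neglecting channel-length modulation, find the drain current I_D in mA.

I_D = 1.08 mA

With gate tied to drain, V_GS = V_DS ≥ V_GS − V_th, so the device is in saturation.
KCL at the drain: ½ k_n (V_GS − V_th)² = (V_DD − V_GS)/R.
Let x = V_GS − 0.796. Then 10.5 x² + x − 11.5 = 0, giving x = 0.999 V (positive root), so V_GS = 1.8 V.
I_D = (V_DD − V_GS)/R = (12.3 − 1.8) / 9.7 = 1.08 mA.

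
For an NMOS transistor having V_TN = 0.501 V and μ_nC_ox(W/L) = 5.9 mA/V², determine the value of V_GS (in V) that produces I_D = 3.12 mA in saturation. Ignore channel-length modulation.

In saturation I_D = ½ k_n (V_GS − V_TN)², so V_GS − V_TN = √(2 I_D / k_n) = √(2 × 3.12 / 5.9) = 1.03 V.
V_GS = 0.501 + 1.03 = 1.53 V.

V_GS = 1.53 V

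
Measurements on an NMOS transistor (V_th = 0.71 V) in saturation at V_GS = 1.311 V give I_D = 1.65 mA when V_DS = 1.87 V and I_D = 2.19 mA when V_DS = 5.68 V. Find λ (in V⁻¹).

λ = 0.102 V⁻¹

With V_GS fixed, I_D ∝ (1 + λ V_DS) in saturation, so I_D2/I_D1 = (1 + λ V_DS2)/(1 + λ V_DS1).
2.19/1.65 = 1.327 = (1 + 5.68 λ)/(1 + 1.87 λ).
Solving: λ (I_D1 V_DS2 − I_D2 V_DS1) = I_D2 − I_D1, so λ = (2.19 − 1.65) / (1.65 × 5.68 − 2.19 × 1.87) = 0.54 / 5.28 = 0.102 V⁻¹.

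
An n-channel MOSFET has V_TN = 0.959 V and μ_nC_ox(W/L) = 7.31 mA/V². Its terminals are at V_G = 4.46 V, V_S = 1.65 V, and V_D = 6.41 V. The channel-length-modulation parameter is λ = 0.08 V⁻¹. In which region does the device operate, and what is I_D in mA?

Saturation; I_D = 17.3 mA

V_GS = V_G − V_S = 4.46 − 1.65 = 2.81 V; V_DS = V_D − V_S = 6.41 − 1.65 = 4.76 V.
V_ov = V_GS − V_TN = 2.81 − 0.959 = 1.85 V.
Since V_DS = 4.76 V ≥ V_ov = 1.85 V, the device is in saturation.
I_D = ½ k_n V_ov² (1 + λ V_DS) = 0.5 × 7.31 × 1.85² × (1 + 0.08 × 4.76) = 17.3 mA.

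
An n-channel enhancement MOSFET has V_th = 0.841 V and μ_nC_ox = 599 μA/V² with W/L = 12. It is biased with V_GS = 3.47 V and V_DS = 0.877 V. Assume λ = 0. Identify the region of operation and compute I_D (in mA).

k_n = μ_nC_ox · (W/L) = 7.188 mA/V².
V_ov = V_GS − V_th = 3.47 − 0.841 = 2.63 V.
Since V_DS = 0.877 V < V_ov = 2.63 V, the device is in the triode region.
I_D = k_n [V_ov · V_DS − ½ V_DS²] = 7.188 × [2.63 × 0.877 − 0.5 × 0.877²] = 13.8 mA.

Triode; I_D = 13.8 mA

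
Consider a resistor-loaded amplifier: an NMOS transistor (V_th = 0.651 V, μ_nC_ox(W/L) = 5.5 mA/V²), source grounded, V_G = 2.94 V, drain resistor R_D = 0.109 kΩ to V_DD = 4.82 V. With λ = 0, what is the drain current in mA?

I_D = 14.4 mA

V_GS = V_G = 2.94 V, so V_ov = 2.94 − 0.651 = 2.29 V.
Assume saturation: I_D = ½ k_n V_ov² = 0.5 × 5.5 × 2.29² = 14.4 mA, giving V_DS = V_DD − I_D R_D = 4.82 − 14.4 × 0.109 = 3.25 V.
V_DS = 3.25 V ≥ V_ov = 2.29 V, confirming saturation.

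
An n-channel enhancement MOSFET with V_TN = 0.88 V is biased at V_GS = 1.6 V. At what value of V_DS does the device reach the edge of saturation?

The boundary between triode and saturation is V_DS = V_GS − V_TN = V_ov.
V_ov = 1.6 − 0.88 = 0.72 V.

V_DS,sat = 0.720 V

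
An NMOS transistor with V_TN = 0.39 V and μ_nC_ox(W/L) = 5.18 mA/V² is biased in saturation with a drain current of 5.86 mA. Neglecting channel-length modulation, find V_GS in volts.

In saturation I_D = ½ k_n (V_GS − V_TN)², so V_GS − V_TN = √(2 I_D / k_n) = √(2 × 5.86 / 5.18) = 1.5 V.
V_GS = 0.39 + 1.5 = 1.89 V.

V_GS = 1.89 V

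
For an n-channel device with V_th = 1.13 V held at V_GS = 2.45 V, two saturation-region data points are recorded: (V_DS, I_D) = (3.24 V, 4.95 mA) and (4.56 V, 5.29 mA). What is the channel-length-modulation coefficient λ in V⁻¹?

With V_GS fixed, I_D ∝ (1 + λ V_DS) in saturation, so I_D2/I_D1 = (1 + λ V_DS2)/(1 + λ V_DS1).
5.29/4.95 = 1.069 = (1 + 4.56 λ)/(1 + 3.24 λ).
Solving: λ (I_D1 V_DS2 − I_D2 V_DS1) = I_D2 − I_D1, so λ = (5.29 − 4.95) / (4.95 × 4.56 − 5.29 × 3.24) = 0.34 / 5.43 = 0.0626 V⁻¹.

λ = 0.0626 V⁻¹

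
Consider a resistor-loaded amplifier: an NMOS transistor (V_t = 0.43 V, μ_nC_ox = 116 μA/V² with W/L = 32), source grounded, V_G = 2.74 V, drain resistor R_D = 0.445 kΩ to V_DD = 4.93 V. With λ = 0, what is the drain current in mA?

V_GS = V_G = 2.74 V, so V_ov = 2.74 − 0.43 = 2.31 V.
k_n = μ_nC_ox · (W/L) = 3.712 mA/V².
Assume saturation: I_D = ½ k_n V_ov² = 0.5 × 3.712 × 2.31² = 9.9 mA, giving V_DS = V_DD − I_D R_D = 4.93 − 9.9 × 0.445 = 0.523 V.
But 0.523 V < V_ov = 2.31 V, so the device is actually in triode.
In triode I_D = k_n[V_ov V_DS − ½ V_DS²] and I_D = (V_DD − V_DS)/R_D. Equating: 0.826 V_DS² − 4.816 V_DS + 4.93 = 0, giving V_DS = 1.32 V (the root below V_ov).
I_D = (4.93 − 1.32) / 0.445 = 8.1 mA.

I_D = 8.10 mA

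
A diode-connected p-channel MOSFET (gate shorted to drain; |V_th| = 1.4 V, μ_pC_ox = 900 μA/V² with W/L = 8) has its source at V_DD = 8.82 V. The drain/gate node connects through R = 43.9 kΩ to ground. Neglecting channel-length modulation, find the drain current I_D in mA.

With gate tied to drain, V_SG = V_SD ≥ V_SG − |V_th|, so the device is in saturation.
k_p = μ_pC_ox · (W/L) = 7.2 mA/V².
KCL at the drain: ½ k_p (V_SG − |V_th|)² = (V_DD − V_SG)/R.
Let x = V_SG − 1.4. Then 158 x² + x − 7.42 = 0, giving x = 0.214 V (positive root), so V_SG = 1.61 V.
I_D = (V_DD − V_SG)/R = (8.82 − 1.61) / 43.9 = 0.164 mA.

I_D = 0.164 mA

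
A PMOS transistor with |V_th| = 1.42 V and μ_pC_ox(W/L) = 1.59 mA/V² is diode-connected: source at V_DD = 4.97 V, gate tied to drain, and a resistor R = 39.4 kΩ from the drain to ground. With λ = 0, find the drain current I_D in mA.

I_D = 0.0820 mA

With gate tied to drain, V_SG = V_SD ≥ V_SG − |V_th|, so the device is in saturation.
KCL at the drain: ½ k_p (V_SG − |V_th|)² = (V_DD − V_SG)/R.
Let x = V_SG − 1.42. Then 31.3 x² + x − 3.55 = 0, giving x = 0.321 V (positive root), so V_SG = 1.74 V.
I_D = (V_DD − V_SG)/R = (4.97 − 1.74) / 39.4 = 0.082 mA.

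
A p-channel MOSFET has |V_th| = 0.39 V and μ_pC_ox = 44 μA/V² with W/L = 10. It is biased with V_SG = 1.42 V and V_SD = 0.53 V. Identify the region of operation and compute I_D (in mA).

Triode; I_D = 0.178 mA

k_p = μ_pC_ox · (W/L) = 0.44 mA/V².
V_ov = V_SG − |V_th| = 1.42 − 0.39 = 1.03 V.
Since V_SD = 0.53 V < V_ov = 1.03 V, the device is in the triode region.
I_D = k_p [V_ov · V_SD − ½ V_SD²] = 0.44 × [1.03 × 0.53 − 0.5 × 0.53²] = 0.178 mA.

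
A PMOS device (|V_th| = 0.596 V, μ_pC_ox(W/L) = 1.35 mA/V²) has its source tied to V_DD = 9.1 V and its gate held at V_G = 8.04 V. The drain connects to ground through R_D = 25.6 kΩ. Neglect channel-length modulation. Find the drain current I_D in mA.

V_SG = V_DD − V_G = 9.1 − 8.04 = 1.06 V, so V_ov = 1.06 − 0.596 = 0.464 V.
Assume saturation: I_D = ½ k_p V_ov² = 0.5 × 1.35 × 0.464² = 0.145 mA, giving V_SD = V_DD − I_D R_D = 9.1 − 0.145 × 25.6 = 5.38 V.
V_SD = 5.38 V ≥ V_ov = 0.464 V, confirming saturation.

I_D = 0.145 mA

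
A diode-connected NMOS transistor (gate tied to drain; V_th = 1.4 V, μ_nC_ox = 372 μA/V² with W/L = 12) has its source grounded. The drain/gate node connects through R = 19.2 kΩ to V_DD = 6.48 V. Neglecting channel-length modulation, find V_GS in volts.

With gate tied to drain, V_GS = V_DS ≥ V_GS − V_th, so the device is in saturation.
k_n = μ_nC_ox · (W/L) = 4.464 mA/V².
KCL at the drain: ½ k_n (V_GS − V_th)² = (V_DD − V_GS)/R.
Let x = V_GS − 1.4. Then 42.9 x² + x − 5.08 = 0, giving x = 0.333 V (positive root), so V_GS = 1.73 V.
I_D = (V_DD − V_GS)/R = (6.48 − 1.73) / 19.2 = 0.247 mA.

V_GS = 1.73 V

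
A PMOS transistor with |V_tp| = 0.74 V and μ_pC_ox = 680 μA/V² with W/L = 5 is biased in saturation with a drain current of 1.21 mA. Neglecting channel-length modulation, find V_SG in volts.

V_SG = 1.58 V

k_p = μ_pC_ox · (W/L) = 3.4 mA/V².
In saturation I_D = ½ k_p (V_SG − |V_tp|)², so V_SG − |V_tp| = √(2 I_D / k_p) = √(2 × 1.21 / 3.4) = 0.844 V.
V_SG = 0.74 + 0.844 = 1.58 V.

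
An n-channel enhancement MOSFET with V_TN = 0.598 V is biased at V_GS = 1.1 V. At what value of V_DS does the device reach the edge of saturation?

V_DS,sat = 0.502 V

The boundary between triode and saturation is V_DS = V_GS − V_TN = V_ov.
V_ov = 1.1 − 0.598 = 0.502 V.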